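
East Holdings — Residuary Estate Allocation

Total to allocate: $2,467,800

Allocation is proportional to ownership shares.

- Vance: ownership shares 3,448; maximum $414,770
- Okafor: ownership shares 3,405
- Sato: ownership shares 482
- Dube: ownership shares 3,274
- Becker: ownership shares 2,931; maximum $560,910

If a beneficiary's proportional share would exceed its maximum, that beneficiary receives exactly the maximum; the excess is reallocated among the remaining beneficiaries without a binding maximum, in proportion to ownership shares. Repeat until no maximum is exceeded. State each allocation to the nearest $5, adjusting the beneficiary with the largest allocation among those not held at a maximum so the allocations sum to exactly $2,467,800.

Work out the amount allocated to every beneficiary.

Vance: $414,770 · Okafor: $709,490 · Sato: $100,435 · Dube: $682,195 · Becker: $560,910

Combined ownership shares = 13,540.
Unconstrained shares: Vance 628,432.38; Okafor 620,595.20; Sato 87,849.31; Dube 596,719.14; Becker 534,203.97.
Cap binds for Vance ($414,770); remaining pool $2,053,030 reallocated over remaining ownership shares 10,092.
Cap binds for Becker ($560,910); remaining pool $1,492,120 reallocated over remaining ownership shares 7,161.
Remaining shares: Okafor 709,491.50 → $709,490; Sato 100,433.16 → $100,435; Dube 682,195.35 → $682,195.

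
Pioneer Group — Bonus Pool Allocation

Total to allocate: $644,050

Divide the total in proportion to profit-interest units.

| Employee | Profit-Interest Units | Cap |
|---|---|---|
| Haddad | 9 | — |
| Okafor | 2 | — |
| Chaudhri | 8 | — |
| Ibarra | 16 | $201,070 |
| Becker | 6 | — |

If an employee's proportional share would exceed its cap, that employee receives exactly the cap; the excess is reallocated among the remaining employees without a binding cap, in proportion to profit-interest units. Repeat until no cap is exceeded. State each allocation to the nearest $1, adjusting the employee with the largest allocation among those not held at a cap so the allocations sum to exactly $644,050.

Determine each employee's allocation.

Combined profit-interest units = 41.
Unconstrained shares: Haddad 141,376.83; Okafor 31,417.07; Chaudhri 125,668.29; Ibarra 251,336.59; Becker 94,251.22.
Capped: Ibarra ($201,070); residual $442,980 reallocated over remaining profit-interest units 25.
Redistributed shares: Haddad 159,472.80 → $159,473; Okafor 35,438.40 → $35,438; Chaudhri 141,753.60 → $141,754; Becker 106,315.20 → $106,315.

Haddad: $159,473 | Okafor: $35,438 | Chaudhri: $141,754 | Ibarra: $201,070 | Becker: $106,315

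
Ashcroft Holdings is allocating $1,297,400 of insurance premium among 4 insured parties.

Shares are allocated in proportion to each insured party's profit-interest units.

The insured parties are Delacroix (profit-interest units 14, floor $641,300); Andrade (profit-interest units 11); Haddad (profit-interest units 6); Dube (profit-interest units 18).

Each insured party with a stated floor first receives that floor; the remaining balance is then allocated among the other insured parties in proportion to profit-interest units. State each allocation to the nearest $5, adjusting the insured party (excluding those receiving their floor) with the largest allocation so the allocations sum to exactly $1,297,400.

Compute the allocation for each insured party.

Fund the minimums — Delacroix $641,300. Remaining pool $656,100.
Remaining pool split over remaining profit-interest units 35: Andrade 206,202.86 → $206,205; Haddad 112,474.29 → $112,475; Dube 337,422.86 → $337,425.
Rounding difference −$5 applied to Dube → $337,420.

Delacroix: $641,300 · Andrade: $206,205 · Haddad: $112,475 · Dube: $337,420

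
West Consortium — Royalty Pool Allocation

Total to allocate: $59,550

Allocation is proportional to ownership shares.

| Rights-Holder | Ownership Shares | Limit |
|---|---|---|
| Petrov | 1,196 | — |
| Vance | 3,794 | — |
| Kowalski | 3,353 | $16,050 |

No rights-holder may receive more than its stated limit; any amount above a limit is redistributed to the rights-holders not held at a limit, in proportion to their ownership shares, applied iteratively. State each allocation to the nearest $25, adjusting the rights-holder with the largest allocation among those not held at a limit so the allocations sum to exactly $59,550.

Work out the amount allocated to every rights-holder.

Petrov: $10,425 · Vance: $33,075 · Kowalski: $16,050

Sum of ownership shares: 8,343.
Unconstrained shares: Petrov 8,536.71; Vance 27,080.51; Kowalski 23,932.78.
Held at cap: Kowalski ($16,050); balance $43,500 reallocated over remaining ownership shares 4,990.
Remaining shares: Petrov 10,426.05 → $10,425; Vance 33,073.95 → $33,075.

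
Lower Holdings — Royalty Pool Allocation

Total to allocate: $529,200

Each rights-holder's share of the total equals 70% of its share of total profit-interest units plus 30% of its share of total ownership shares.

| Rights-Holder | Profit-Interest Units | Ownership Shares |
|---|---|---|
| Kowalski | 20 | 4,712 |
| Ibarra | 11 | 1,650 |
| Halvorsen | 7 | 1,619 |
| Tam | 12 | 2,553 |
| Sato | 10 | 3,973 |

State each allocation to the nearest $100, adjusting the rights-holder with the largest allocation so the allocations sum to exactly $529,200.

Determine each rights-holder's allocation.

Profit-interest units total 60; ownership shares total 14,507.
Blended shares (70% profit-interest units + 30% ownership shares): Kowalski 0.3308; Ibarra 0.1625; Halvorsen 0.1151; Tam 0.1928; Sato 0.1988.
Raw shares: Kowalski 175,046.63; Ibarra 85,971.08; Halvorsen 60,935.82; Tam 102,027.22; Sato 105,219.25.
At nearest $100: Kowalski $175,000; Ibarra $86,000; Halvorsen $60,900; Tam $102,000; Sato $105,200. Sum = $529,100.
Difference $529,200 − $529,100 = +$100 applied to largest allocation (Kowalski): Kowalski becomes $175,100.

Kowalski: $175,100; Ibarra: $86,000; Halvorsen: $60,900; Tam: $102,000; Sato: $105,200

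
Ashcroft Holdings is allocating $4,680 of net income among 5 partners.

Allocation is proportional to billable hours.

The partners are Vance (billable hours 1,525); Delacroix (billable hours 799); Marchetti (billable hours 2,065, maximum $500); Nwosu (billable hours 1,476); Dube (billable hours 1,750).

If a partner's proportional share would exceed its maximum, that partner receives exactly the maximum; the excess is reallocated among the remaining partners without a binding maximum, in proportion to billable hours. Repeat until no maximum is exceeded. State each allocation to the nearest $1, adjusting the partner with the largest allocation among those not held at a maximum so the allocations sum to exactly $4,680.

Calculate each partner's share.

Combined billable hours = 7,615.
Pro-rata shares before constraints: Vance 937.23; Delacroix 491.05; Marchetti 1,269.10; Nwosu 907.11; Dube 1,075.51.
Cap binds for Marchetti ($500); residual $4,180 reallocated over remaining billable hours 5,550.
Shares after redistribution: Vance 1,148.56 → $1,149; Delacroix 601.77 → $602; Nwosu 1,111.65 → $1,112; Dube 1,318.02 → $1,318.
Rounding difference −$1 applied to Dube → $1,317.

Vance: $1,149 | Delacroix: $602 | Marchetti: $500 | Nwosu: $1,112 | Dube: $1,317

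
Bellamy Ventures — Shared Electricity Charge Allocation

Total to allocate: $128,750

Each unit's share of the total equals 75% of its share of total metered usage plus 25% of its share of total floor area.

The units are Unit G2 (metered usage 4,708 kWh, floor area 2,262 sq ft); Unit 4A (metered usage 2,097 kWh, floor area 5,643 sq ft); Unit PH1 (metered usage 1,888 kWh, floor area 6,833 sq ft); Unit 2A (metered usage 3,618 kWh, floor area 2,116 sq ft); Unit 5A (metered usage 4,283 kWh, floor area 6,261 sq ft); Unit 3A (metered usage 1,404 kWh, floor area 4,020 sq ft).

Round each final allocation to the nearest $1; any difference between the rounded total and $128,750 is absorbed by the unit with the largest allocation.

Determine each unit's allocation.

Unit G2: $27,942; Unit 4A: $17,945; Unit PH1: $18,235; Unit 2A: $21,921; Unit 5A: $30,406; Unit 3A: $12,301

Metered usage total 17,998; floor area total 27,135.
Composite weights (75% metered usage + 25% floor area): Unit G2 0.2170; Unit 4A 0.1394; Unit PH1 0.1416; Unit 2A 0.1703; Unit 5A 0.2362; Unit 3A 0.0955.
Raw shares: Unit G2 27,942.45; Unit 4A 17,944.5002; Unit PH1 18,234.75; Unit 2A 21,921.22; Unit 5A 30,405.85; Unit 3A 12,301.23.
After rounding ($1): Unit G2 $27,942; Unit 4A $17,945; Unit PH1 $18,235; Unit 2A $21,921; Unit 5A $30,406; Unit 3A $12,301. Sum = $128,750.
Sum already equals the total — no adjustment.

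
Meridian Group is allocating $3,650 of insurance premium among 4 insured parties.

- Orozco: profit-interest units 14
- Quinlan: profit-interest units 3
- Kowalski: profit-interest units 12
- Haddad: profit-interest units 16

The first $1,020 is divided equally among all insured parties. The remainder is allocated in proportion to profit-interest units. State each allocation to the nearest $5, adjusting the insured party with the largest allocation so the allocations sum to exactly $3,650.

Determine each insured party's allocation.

Equal tier: $1,020 ÷ 4 = $255 apiece.
Remainder $2,630 by profit-interest units (total 45): Orozco 818.22 → $820; Quinlan 175.33 → $175; Kowalski 701.33 → $700; Haddad 935.11 → $935.
Totals: Orozco $255 + $820 = $1,075; Quinlan $255 + $175 = $430; Kowalski $255 + $700 = $955; Haddad $255 + $935 = $1,190.

Orozco: $1,075; Quinlan: $430; Kowalski: $955; Haddad: $1,190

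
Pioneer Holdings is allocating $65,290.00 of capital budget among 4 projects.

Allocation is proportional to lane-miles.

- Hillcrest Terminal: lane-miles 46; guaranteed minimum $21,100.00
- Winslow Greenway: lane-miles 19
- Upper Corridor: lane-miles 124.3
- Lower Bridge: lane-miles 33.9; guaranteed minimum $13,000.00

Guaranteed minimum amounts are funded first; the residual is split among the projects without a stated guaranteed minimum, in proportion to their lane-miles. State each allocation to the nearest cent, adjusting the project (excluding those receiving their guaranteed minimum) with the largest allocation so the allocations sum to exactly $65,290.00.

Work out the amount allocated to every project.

Hillcrest Terminal: $21,100.00; Winslow Greenway: $4,135.45; Upper Corridor: $27,054.55; Lower Bridge: $13,000.00

Fund the minimums — Hillcrest Terminal $21,100.00; Lower Bridge $13,000.00. Balance $31,190.00.
Balance split over remaining lane-miles 143.3: Winslow Greenway 4,135.4501 → $4,135.45; Upper Corridor 27,054.5499 → $27,054.55.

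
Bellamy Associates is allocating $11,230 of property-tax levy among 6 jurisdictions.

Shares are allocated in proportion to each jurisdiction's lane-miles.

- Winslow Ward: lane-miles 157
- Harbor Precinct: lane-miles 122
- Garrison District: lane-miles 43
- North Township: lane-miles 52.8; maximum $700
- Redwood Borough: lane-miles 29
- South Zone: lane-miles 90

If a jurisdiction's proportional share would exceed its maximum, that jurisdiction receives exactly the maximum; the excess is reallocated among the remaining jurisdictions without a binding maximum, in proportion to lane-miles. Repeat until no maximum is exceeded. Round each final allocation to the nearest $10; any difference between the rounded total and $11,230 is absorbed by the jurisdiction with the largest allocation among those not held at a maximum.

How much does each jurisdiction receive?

Lane-miles total: 493.8.
Proportional shares (ignoring caps): Winslow Ward 3,570.49; Harbor Precinct 2,774.52; Garrison District 977.91; North Township 1,200.78; Redwood Borough 659.52; South Zone 2,046.78.
Capped: North Township ($700); residual $10,530 reallocated over remaining lane-miles 441.
Redistributed shares: Winslow Ward 3,748.78 → $3,750; Harbor Precinct 2,913.06 → $2,910; Garrison District 1,026.73 → $1,030; Redwood Borough 692.45 → $690; South Zone 2,148.98 → $2,150.

Winslow Ward: $3,750; Harbor Precinct: $2,910; Garrison District: $1,030; North Township: $700; Redwood Borough: $690; South Zone: $2,150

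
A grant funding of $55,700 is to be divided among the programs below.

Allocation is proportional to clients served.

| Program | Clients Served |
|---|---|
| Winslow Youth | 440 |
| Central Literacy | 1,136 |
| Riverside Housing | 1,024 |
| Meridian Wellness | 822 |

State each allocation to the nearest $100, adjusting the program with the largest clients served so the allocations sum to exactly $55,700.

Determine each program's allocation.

Winslow Youth: $7,200 | Central Literacy: $18,400 | Riverside Housing: $16,700 | Meridian Wellness: $13,400

Clients served total: 440 + 1,136 + 1,024 + 822 = 3,422.
Proportional shares: Winslow Youth 7,161.89; Central Literacy 18,490.71; Riverside Housing 16,667.68; Meridian Wellness 13,379.72.
After rounding ($100): Winslow Youth $7,200; Central Literacy $18,500; Riverside Housing $16,700; Meridian Wellness $13,400. Sum = $55,800.
Difference $55,700 − $55,800 = −$100 applied to largest clients served (Central Literacy): Central Literacy becomes $18,400.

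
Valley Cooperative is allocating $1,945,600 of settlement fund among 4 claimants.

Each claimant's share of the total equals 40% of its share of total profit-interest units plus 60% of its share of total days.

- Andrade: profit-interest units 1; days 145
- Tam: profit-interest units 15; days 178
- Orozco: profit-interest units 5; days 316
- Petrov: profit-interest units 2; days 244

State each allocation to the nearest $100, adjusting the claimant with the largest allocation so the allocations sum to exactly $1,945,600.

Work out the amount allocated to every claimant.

Profit-interest units total 23; days total 883.
Blended shares (40% profit-interest units + 60% days): Andrade 0.1159; Tam 0.3818; Orozco 0.3017; Petrov 0.2006.
Proportional shares: Andrade 225,532.10; Tam 742,870.68; Orozco 586,946.78; Petrov 390,250.44.
Rounded to nearest $100: Andrade $225,500; Tam $742,900; Orozco $586,900; Petrov $390,300. Sum = $1,945,600.
Rounded total matches; no reconciliation needed.

Andrade: $225,500 · Tam: $742,900 · Orozco: $586,900 · Petrov: $390,300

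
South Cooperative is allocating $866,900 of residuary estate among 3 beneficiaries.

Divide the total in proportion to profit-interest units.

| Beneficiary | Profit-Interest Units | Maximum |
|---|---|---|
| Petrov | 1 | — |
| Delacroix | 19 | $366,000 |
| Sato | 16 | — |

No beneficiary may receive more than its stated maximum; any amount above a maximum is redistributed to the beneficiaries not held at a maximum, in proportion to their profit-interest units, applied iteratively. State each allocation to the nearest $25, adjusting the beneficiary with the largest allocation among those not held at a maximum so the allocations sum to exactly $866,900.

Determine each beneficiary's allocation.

Sum of profit-interest units: 36.
Pro-rata shares before constraints: Petrov 24,080.56; Delacroix 457,530.56; Sato 385,288.89.
Held at cap: Delacroix ($366,000); remaining pool $500,900 reallocated over remaining profit-interest units 17.
Remaining shares: Petrov 29,464.71 → $29,475; Sato 471,435.29 → $471,425.

Petrov: $29,475; Delacroix: $366,000; Sato: $471,425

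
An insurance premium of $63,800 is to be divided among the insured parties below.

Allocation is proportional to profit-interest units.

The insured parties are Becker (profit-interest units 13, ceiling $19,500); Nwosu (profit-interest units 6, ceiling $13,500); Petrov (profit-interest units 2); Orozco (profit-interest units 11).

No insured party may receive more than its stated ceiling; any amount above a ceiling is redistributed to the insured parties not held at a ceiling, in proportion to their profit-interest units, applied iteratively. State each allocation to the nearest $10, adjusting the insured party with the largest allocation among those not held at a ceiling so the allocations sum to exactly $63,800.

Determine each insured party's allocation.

Becker: $19,500; Nwosu: $13,500; Petrov: $4,740; Orozco: $26,060

Combined profit-interest units = 32.
Pro-rata shares before constraints: Becker 25,918.75; Nwosu 11,962.50; Petrov 3,987.50; Orozco 21,931.25.
Capped: Becker ($19,500); residual $44,300 reallocated over remaining profit-interest units 19.
Capped: Nwosu ($13,500); residual $30,800 reallocated over remaining profit-interest units 13.
Redistributed shares: Petrov 4,738.46 → $4,740; Orozco 26,061.54 → $26,060.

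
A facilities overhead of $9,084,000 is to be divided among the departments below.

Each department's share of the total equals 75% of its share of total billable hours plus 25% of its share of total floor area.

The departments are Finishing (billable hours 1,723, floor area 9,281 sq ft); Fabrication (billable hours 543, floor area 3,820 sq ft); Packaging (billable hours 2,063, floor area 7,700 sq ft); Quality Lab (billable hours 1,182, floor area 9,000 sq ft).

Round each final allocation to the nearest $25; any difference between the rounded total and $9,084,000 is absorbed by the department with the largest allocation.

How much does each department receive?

Finishing: $2,837,325 · Fabrication: $962,400 · Packaging: $3,137,175 · Quality Lab: $2,147,100

Billable hours total 5,511; floor area total 29,801.
Composite weights (75% billable hours + 25% floor area): Finishing 0.3123; Fabrication 0.1059; Packaging 0.3454; Quality Lab 0.2364.
Raw shares: Finishing 2,837,330.17; Fabrication 962,391.33; Packaging 3,137,175.90; Quality Lab 2,147,102.60.
After rounding ($25): Finishing $2,837,325; Fabrication $962,400; Packaging $3,137,175; Quality Lab $2,147,100. Sum = $9,084,000.
Sum already equals the total — no adjustment.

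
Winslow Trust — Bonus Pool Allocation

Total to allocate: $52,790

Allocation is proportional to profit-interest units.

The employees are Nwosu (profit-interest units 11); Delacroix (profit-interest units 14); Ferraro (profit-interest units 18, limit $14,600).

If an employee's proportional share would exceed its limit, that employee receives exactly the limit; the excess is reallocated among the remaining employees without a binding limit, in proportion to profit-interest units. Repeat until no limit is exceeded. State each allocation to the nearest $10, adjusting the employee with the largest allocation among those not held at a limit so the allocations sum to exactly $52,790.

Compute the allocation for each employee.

Nwosu: $16,800; Delacroix: $21,390; Ferraro: $14,600

Profit-interest units total: 43.
Unconstrained shares: Nwosu 13,504.42; Delacroix 17,187.44; Ferraro 22,098.14.
Capped: Ferraro ($14,600); residual $38,190 reallocated over remaining profit-interest units 25.
Shares after redistribution: Nwosu 16,803.60 → $16,800; Delacroix 21,386.40 → $21,390.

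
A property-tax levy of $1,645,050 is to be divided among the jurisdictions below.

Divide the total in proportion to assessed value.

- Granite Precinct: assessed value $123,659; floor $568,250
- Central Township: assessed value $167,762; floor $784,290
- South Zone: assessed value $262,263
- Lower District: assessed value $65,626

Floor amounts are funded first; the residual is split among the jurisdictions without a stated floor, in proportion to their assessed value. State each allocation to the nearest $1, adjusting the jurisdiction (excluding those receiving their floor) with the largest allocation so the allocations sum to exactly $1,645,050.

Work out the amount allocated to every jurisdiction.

Minimums first: Granite Precinct $568,250; Central Township $784,290. Remaining pool $292,510.
Remaining pool split over remaining assessed value 327,889: South Zone 233,965.00 → $233,965; Lower District 58,545.00 → $58,545.

Granite Precinct: $568,250; Central Township: $784,290; South Zone: $233,965; Lower District: $58,545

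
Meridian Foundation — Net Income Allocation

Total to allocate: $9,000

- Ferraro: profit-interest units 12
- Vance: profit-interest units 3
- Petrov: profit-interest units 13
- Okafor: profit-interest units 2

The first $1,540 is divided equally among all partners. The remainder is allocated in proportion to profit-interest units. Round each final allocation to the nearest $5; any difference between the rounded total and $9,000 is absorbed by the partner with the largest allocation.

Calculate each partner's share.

Ferraro: $3,370 · Vance: $1,130 · Petrov: $3,620 · Okafor: $880

First tranche $1,540 split equally: $385 each.
Remainder $7,460 by profit-interest units (total 30): Ferraro 2,984.00 → $2,985; Vance 746.00 → $745; Petrov 3,232.67 → $3,235; Okafor 497.33 → $495.
Totals: Ferraro $385 + $2,985 = $3,370; Vance $385 + $745 = $1,130; Petrov $385 + $3,235 = $3,620; Okafor $385 + $495 = $880.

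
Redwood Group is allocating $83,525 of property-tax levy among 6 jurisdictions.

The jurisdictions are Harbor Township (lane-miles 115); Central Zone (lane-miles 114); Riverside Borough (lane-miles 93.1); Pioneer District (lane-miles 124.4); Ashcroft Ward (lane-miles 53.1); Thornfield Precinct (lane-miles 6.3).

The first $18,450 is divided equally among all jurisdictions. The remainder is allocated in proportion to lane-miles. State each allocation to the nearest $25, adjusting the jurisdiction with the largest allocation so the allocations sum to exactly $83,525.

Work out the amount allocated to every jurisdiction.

$18,450 shared equally gives $3,075 per jurisdiction.
Remainder $65,075 by lane-miles (total 505.9): Harbor Township 14,792.70 → $14,800; Central Zone 14,664.06 → $14,675; Riverside Borough 11,975.65 → $11,975; Pioneer District 16,001.84 → $16,000; Ashcroft Ward 6,830.37 → $6,825; Thornfield Precinct 810.38 → $800.
Totals: Harbor Township $3,075 + $14,800 = $17,875; Central Zone $3,075 + $14,675 = $17,750; Riverside Borough $3,075 + $11,975 = $15,050; Pioneer District $3,075 + $16,000 = $19,075; Ashcroft Ward $3,075 + $6,825 = $9,900; Thornfield Precinct $3,075 + $800 = $3,875.

Harbor Township: $17,875 | Central Zone: $17,750 | Riverside Borough: $15,050 | Pioneer District: $19,075 | Ashcroft Ward: $9,900 | Thornfield Precinct: $3,875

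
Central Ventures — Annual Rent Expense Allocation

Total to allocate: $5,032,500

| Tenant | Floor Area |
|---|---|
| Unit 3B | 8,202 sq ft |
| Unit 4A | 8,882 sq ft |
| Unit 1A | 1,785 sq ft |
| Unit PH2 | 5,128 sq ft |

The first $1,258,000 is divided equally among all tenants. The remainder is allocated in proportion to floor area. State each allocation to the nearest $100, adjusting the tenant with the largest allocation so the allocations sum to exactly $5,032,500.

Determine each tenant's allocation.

Equal tier: $1,258,000 ÷ 4 = $314,500 apiece.
Remainder $3,774,500 by floor area (total 23,997): Unit 3B 1,290,096.64 → $1,290,100; Unit 4A 1,397,054.17 → $1,397,100; Unit 1A 280,763.53 → $280,800; Unit PH2 806,585.66 → $806,600.
Rounding difference −$100 on remainder applied to Unit 4A.
Totals: Unit 3B $314,500 + $1,290,100 = $1,604,600; Unit 4A $314,500 + $1,397,000 = $1,711,500; Unit 1A $314,500 + $280,800 = $595,300; Unit PH2 $314,500 + $806,600 = $1,121,100.

Unit 3B: $1,604,600 | Unit 4A: $1,711,500 | Unit 1A: $595,300 | Unit PH2: $1,121,100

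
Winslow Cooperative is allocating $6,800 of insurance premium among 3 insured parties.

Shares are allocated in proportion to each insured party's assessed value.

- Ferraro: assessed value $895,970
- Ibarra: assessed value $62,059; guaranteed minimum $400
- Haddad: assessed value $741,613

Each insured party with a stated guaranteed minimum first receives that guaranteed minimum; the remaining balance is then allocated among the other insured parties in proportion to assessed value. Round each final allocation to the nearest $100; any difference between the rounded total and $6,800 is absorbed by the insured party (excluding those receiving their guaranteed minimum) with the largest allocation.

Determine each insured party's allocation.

Ferraro: $3,500; Ibarra: $400; Haddad: $2,900

Guaranteed amounts: Ibarra $400. Residual $6,400.
Residual split over remaining assessed value 1,637,583: Ferraro 3,501.63 → $3,500; Haddad 2,898.37 → $2,900.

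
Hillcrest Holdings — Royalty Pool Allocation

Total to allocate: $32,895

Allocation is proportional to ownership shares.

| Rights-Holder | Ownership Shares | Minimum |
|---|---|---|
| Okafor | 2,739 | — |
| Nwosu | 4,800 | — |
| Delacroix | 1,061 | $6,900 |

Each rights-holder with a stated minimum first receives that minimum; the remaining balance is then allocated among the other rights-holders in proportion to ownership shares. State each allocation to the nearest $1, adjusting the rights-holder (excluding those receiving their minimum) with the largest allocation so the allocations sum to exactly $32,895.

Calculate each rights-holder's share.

Okafor: $9,444; Nwosu: $16,551; Delacroix: $6,900

Fund the minimums — Delacroix $6,900. Remaining pool $25,995.
Remaining pool split over remaining ownership shares 7,539: Okafor 9,444.26 → $9,444; Nwosu 16,550.74 → $16,551.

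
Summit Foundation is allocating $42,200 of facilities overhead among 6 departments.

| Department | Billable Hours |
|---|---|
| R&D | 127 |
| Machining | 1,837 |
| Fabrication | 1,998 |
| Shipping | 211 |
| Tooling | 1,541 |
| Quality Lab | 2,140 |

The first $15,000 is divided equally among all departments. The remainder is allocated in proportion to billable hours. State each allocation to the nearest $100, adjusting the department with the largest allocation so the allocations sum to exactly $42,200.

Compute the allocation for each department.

Equal tier: $15,000 ÷ 6 = $2,500 apiece.
Remainder $27,200 by billable hours (total 7,854): R&D 439.83 → $400; Machining 6,361.90 → $6,400; Fabrication 6,919.48 → $6,900; Shipping 730.74 → $700; Tooling 5,336.80 → $5,300; Quality Lab 7,411.26 → $7,400.
Rounding difference +$100 on remainder applied to Quality Lab.
Totals: R&D $2,500 + $400 = $2,900; Machining $2,500 + $6,400 = $8,900; Fabrication $2,500 + $6,900 = $9,400; Shipping $2,500 + $700 = $3,200; Tooling $2,500 + $5,300 = $7,800; Quality Lab $2,500 + $7,500 = $10,000.

R&D: $2,900 · Machining: $8,900 · Fabrication: $9,400 · Shipping: $3,200 · Tooling: $7,800 · Quality Lab: $10,000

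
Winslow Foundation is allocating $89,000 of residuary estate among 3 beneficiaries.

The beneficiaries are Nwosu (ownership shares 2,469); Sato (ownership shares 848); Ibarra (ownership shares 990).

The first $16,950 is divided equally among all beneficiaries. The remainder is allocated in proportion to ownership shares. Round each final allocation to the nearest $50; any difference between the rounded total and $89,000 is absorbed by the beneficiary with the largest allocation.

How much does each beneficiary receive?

Equal tier: $16,950 ÷ 3 = $5,650 apiece.
Remainder $72,050 by ownership shares (total 4,307): Nwosu 41,302.87 → $41,300; Sato 14,185.84 → $14,200; Ibarra 16,561.30 → $16,550.
Totals: Nwosu $5,650 + $41,300 = $46,950; Sato $5,650 + $14,200 = $19,850; Ibarra $5,650 + $16,550 = $22,200.

Nwosu: $46,950 · Sato: $19,850 · Ibarra: $22,200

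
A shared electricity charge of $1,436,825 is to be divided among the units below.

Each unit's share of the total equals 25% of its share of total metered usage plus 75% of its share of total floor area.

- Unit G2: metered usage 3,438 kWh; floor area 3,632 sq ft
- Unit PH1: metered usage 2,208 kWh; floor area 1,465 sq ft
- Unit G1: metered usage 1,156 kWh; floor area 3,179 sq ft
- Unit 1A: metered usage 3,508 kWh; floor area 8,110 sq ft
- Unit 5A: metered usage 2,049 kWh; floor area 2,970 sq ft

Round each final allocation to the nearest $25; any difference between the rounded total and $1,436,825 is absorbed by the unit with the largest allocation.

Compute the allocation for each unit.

Unit G2: $302,125 · Unit PH1: $145,725 · Unit G1: $210,575 · Unit 1A: $553,500 · Unit 5A: $224,900

Metered usage total 12,359; floor area total 19,356.
Blended shares (25% metered usage + 75% floor area): Unit G2 0.2103; Unit PH1 0.1014; Unit G1 0.1466; Unit 1A 0.3852; Unit 5A 0.1565.
Raw shares: Unit G2 302,129.84; Unit PH1 145,735.94; Unit G1 210,584.85; Unit 1A 553,470.85; Unit 5A 224,903.52.
After rounding ($25): Unit G2 $302,125; Unit PH1 $145,725; Unit G1 $210,575; Unit 1A $553,475; Unit 5A $224,900. Sum = $1,436,800.
Difference $1,436,825 − $1,436,800 = +$25 applied to largest allocation (Unit 1A): Unit 1A becomes $553,500.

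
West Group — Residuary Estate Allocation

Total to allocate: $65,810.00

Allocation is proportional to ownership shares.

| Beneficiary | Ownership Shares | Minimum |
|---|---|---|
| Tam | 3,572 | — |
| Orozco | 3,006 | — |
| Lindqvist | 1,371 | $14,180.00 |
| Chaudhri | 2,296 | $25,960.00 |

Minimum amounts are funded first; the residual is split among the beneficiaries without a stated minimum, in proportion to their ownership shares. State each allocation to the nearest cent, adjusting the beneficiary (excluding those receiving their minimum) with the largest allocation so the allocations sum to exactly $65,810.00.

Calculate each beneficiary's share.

Tam: $13,939.38 · Orozco: $11,730.62 · Lindqvist: $14,180.00 · Chaudhri: $25,960.00

Guaranteed amounts: Lindqvist $14,180.00; Chaudhri $25,960.00. Residual $25,670.00.
Residual split over remaining ownership shares 6,578: Tam 13,939.3798 → $13,939.38; Orozco 11,730.6202 → $11,730.62.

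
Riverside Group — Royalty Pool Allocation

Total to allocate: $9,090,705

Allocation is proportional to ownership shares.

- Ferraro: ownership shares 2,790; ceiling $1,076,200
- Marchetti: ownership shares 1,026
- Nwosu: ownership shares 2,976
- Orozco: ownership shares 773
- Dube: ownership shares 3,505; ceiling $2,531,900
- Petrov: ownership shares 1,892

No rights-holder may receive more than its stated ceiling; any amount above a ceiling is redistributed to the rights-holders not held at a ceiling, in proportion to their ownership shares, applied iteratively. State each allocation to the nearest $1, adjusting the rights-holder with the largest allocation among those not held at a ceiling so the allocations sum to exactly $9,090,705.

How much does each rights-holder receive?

Sum of ownership shares: 12,962.
Unconstrained shares: Ferraro 1,956,724.81; Marchetti 719,569.77; Nwosu 2,087,173.13; Orozco 542,132.00; Dube 2,458,179.37; Petrov 1,326,925.93.
Capped: Ferraro ($1,076,200); residual $8,014,505 reallocated over remaining ownership shares 10,172.
Capped: Dube ($2,531,900); residual $5,482,605 reallocated over remaining ownership shares 6,667.
Redistributed shares: Marchetti 843,730.72 → $843,731; Nwosu 2,447,312.51 → $2,447,313; Orozco 635,676.27 → $635,676; Petrov 1,555,885.505 → $1,555,886.
Rounding difference −$1 applied to Nwosu → $2,447,312.

Ferraro: $1,076,200 · Marchetti: $843,731 · Nwosu: $2,447,312 · Orozco: $635,676 · Dube: $2,531,900 · Petrov: $1,555,886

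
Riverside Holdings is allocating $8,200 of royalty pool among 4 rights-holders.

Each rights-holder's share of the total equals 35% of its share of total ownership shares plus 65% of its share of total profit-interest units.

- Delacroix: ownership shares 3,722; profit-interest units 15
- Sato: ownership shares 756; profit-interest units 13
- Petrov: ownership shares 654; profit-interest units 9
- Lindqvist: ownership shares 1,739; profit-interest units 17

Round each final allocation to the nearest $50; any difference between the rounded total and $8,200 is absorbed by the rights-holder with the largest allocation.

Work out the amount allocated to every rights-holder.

Ownership shares total 6,871; profit-interest units total 54.
Composite weights (35% ownership shares + 65% profit-interest units): Delacroix 0.3701; Sato 0.1950; Petrov 0.1416; Lindqvist 0.2932.
Proportional shares: Delacroix 3,035.23; Sato 1,598.93; Petrov 1,161.51; Lindqvist 2,404.34.
Rounded to nearest $50: Delacroix $3,050; Sato $1,600; Petrov $1,150; Lindqvist $2,400. Sum = $8,200.
Sum already equals the total — no adjustment.

Delacroix: $3,050; Sato: $1,600; Petrov: $1,150; Lindqvist: $2,400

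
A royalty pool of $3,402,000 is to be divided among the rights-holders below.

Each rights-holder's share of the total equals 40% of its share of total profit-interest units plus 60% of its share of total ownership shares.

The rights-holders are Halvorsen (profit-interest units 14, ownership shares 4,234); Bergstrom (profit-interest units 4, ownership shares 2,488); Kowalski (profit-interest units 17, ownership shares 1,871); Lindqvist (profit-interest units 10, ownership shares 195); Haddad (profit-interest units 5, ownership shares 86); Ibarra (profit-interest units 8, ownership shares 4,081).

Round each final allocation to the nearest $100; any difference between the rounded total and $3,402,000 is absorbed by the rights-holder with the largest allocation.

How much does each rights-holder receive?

Profit-interest units total 58; ownership shares total 12,955.
Blended shares (40% profit-interest units + 60% ownership shares): Halvorsen 0.2926; Bergstrom 0.1428; Kowalski 0.2039; Lindqvist 0.0780; Haddad 0.0385; Ibarra 0.2442.
Unrounded shares: Halvorsen 995,581.34; Bergstrom 485,859.51; Kowalski 693,651.41; Lindqvist 265,345.04; Haddad 130,860.57; Ibarra 830,702.12.
At nearest $100: Halvorsen $995,600; Bergstrom $485,900; Kowalski $693,700; Lindqvist $265,300; Haddad $130,900; Ibarra $830,700. Sum = $3,402,100.
Difference $3,402,000 − $3,402,100 = −$100 applied to largest allocation (Halvorsen): Halvorsen becomes $995,500.

Halvorsen: $995,500 · Bergstrom: $485,900 · Kowalski: $693,700 · Lindqvist: $265,300 · Haddad: $130,900 · Ibarra: $830,700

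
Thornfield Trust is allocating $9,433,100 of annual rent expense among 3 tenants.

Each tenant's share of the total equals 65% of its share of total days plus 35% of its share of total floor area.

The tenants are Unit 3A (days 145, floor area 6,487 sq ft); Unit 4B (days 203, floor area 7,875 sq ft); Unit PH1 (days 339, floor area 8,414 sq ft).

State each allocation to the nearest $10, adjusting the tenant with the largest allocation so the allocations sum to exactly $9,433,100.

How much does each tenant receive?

Totals — days 687, floor area 22,776.
Blended shares (65% days + 35% floor area): Unit 3A 0.2369; Unit 4B 0.3131; Unit PH1 0.4500.
Proportional shares: Unit 3A 2,234,482.14; Unit 4B 2,953,338.54; Unit PH1 4,245,279.33.
After rounding ($10): Unit 3A $2,234,480; Unit 4B $2,953,340; Unit PH1 $4,245,280. Sum = $9,433,100.
Sum already equals the total — no adjustment.

Unit 3A: $2,234,480 | Unit 4B: $2,953,340 | Unit PH1: $4,245,280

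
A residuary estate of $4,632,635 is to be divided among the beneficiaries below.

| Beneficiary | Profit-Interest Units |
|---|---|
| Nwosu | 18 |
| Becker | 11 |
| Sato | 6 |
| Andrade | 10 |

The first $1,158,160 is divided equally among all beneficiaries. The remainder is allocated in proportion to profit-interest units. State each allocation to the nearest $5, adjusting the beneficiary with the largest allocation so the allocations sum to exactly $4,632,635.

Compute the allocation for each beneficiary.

Equal tier: $1,158,160 ÷ 4 = $289,540 apiece.
Remainder $3,474,475 by profit-interest units (total 45): Nwosu 1,389,790.00 → $1,389,790; Becker 849,316.11 → $849,315; Sato 463,263.33 → $463,265; Andrade 772,105.56 → $772,105.
Totals: Nwosu $289,540 + $1,389,790 = $1,679,330; Becker $289,540 + $849,315 = $1,138,855; Sato $289,540 + $463,265 = $752,805; Andrade $289,540 + $772,105 = $1,061,645.

Nwosu: $1,679,330 · Becker: $1,138,855 · Sato: $752,805 · Andrade: $1,061,645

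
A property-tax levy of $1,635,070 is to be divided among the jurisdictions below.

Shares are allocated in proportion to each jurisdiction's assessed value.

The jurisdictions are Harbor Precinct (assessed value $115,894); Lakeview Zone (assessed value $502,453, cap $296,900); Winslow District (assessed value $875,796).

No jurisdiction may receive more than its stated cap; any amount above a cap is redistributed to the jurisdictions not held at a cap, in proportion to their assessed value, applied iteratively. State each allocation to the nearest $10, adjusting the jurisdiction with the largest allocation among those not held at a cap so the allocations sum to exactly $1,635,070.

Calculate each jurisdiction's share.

Total assessed value = 1,494,143.
Unconstrained shares: Harbor Precinct 126,825.08; Lakeview Zone 549,844.18; Winslow District 958,400.75.
Capped: Lakeview Zone ($296,900); residual $1,338,170 reallocated over remaining assessed value 991,690.
Redistributed shares: Harbor Precinct 156,385.44 → $156,390; Winslow District 1,181,784.56 → $1,181,780.

Harbor Precinct: $156,390 | Lakeview Zone: $296,900 | Winslow District: $1,181,780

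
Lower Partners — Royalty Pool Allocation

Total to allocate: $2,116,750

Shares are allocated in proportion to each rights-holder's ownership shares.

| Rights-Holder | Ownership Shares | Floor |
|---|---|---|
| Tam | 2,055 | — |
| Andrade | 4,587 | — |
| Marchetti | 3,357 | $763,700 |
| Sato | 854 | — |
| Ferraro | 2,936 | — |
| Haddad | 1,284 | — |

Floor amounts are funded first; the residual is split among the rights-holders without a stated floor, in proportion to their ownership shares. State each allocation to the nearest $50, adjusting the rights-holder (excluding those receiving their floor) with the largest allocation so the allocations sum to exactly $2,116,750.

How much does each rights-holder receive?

Guaranteed amounts: Marchetti $763,700. Remaining pool $1,353,050.
Remaining pool split over remaining ownership shares 11,716: Tam 237,326.54 → $237,350; Andrade 529,740.56 → $529,750; Sato 98,626.21 → $98,650; Ferraro 339,070.91 → $339,050; Haddad 148,285.78 → $148,300.
Rounding difference −$50 applied to Andrade → $529,700.

Tam: $237,350 | Andrade: $529,700 | Marchetti: $763,700 | Sato: $98,650 | Ferraro: $339,050 | Haddad: $148,300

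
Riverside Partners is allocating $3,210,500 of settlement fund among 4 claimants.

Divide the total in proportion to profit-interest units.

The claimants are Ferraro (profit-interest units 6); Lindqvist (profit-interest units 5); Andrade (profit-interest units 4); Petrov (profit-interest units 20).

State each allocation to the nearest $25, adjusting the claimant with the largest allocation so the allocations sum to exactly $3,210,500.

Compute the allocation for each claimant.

Sum of profit-interest units: 35.
Pro-rata amounts: Ferraro 6/35 × $3,210,500 = 550,371.43; Lindqvist 5/35 × $3,210,500 = 458,642.86; Andrade 4/35 × $3,210,500 = 366,914.29; Petrov 20/35 × $3,210,500 = 1,834,571.43.
Rounded to nearest $25: Ferraro $550,375; Lindqvist $458,650; Andrade $366,925; Petrov $1,834,575. Sum = $3,210,525.
Difference $3,210,500 − $3,210,525 = −$25 applied to largest allocation (Petrov): Petrov becomes $1,834,550.

Ferraro: $550,375 | Lindqvist: $458,650 | Andrade: $366,925 | Petrov: $1,834,550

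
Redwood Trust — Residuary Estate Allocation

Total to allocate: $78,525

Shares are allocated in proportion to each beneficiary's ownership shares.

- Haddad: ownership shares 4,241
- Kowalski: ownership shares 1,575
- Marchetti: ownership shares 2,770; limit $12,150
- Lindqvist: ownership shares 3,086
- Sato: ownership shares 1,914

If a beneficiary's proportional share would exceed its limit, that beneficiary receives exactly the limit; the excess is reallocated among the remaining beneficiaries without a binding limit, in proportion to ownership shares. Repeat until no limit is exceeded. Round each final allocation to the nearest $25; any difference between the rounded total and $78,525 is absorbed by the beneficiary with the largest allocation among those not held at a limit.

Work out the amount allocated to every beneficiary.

Haddad: $26,000 · Kowalski: $9,675 · Marchetti: $12,150 · Lindqvist: $18,950 · Sato: $11,750

Ownership shares total: 13,586.
Unconstrained shares: Haddad 24,512.33; Kowalski 9,103.26; Marchetti 16,010.18; Lindqvist 17,836.61; Sato 11,062.63.
Held at cap: Marchetti ($12,150); remaining pool $66,375 reallocated over remaining ownership shares 10,816.
Shares after redistribution: Haddad 26,025.92 → $26,025; Kowalski 9,665.37 → $9,675; Lindqvist 18,937.99 → $18,950; Sato 11,745.72 → $11,750.
Rounding difference −$25 applied to Haddad → $26,000.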